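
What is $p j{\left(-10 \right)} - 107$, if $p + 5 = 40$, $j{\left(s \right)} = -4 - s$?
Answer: $103$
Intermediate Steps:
$p = 35$ ($p = -5 + 40 = 35$)
$p j{\left(-10 \right)} - 107 = 35 \left(-4 - -10\right) - 107 = 35 \left(-4 + 10\right) - 107 = 35 \cdot 6 - 107 = 210 - 107 = 103$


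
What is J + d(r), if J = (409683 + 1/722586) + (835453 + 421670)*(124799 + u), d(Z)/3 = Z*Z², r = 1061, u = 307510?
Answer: 395290069120672939/722586 ≈ 5.4705e+11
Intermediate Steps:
d(Z) = 3*Z³ (d(Z) = 3*(Z*Z²) = 3*Z³)
J = 392700920684240341/722586 (J = (409683 + 1/722586) + (835453 + 421670)*(124799 + 307510) = (409683 + 1/722586) + 1257123*432309 = 296031200239/722586 + 543465587007 = 392700920684240341/722586 ≈ 5.4347e+11)
J + d(r) = 392700920684240341/722586 + 3*1061³ = 392700920684240341/722586 + 3*1194389981 = 392700920684240341/722586 + 3583169943 = 395290069120672939/722586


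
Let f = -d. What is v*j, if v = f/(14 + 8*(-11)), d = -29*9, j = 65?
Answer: -16965/74 ≈ -229.26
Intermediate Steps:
d = -261
f = 261 (f = -1*(-261) = 261)
v = -261/74 (v = 261/(14 + 8*(-11)) = 261/(14 - 88) = 261/(-74) = 261*(-1/74) = -261/74 ≈ -3.5270)
v*j = -261/74*65 = -16965/74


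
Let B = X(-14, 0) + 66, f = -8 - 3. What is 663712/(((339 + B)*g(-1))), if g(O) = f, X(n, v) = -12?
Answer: -663712/4323 ≈ -153.53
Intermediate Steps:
f = -11
g(O) = -11
B = 54 (B = -12 + 66 = 54)
663712/(((339 + B)*g(-1))) = 663712/(((339 + 54)*(-11))) = 663712/((393*(-11))) = 663712/(-4323) = 663712*(-1/4323) = -663712/4323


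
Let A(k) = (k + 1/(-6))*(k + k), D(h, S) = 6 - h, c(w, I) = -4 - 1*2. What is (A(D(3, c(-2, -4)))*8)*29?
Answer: 3944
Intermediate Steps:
c(w, I) = -6 (c(w, I) = -4 - 2 = -6)
A(k) = 2*k*(-1/6 + k) (A(k) = (k - 1/6)*(2*k) = (-1/6 + k)*(2*k) = 2*k*(-1/6 + k))
(A(D(3, c(-2, -4)))*8)*29 = (((6 - 1*3)*(-1 + 6*(6 - 1*3))/3)*8)*29 = (((6 - 3)*(-1 + 6*(6 - 3))/3)*8)*29 = (((1/3)*3*(-1 + 6*3))*8)*29 = (((1/3)*3*(-1 + 18))*8)*29 = (((1/3)*3*17)*8)*29 = (17*8)*29 = 136*29 = 3944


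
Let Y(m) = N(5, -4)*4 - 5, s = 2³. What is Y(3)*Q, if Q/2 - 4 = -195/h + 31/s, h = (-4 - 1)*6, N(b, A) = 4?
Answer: 1265/4 ≈ 316.25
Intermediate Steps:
h = -30 (h = -5*6 = -30)
s = 8
Q = 115/4 (Q = 8 + 2*(-195/(-30) + 31/8) = 8 + 2*(-195*(-1/30) + 31*(⅛)) = 8 + 2*(13/2 + 31/8) = 8 + 2*(83/8) = 8 + 83/4 = 115/4 ≈ 28.750)
Y(m) = 11 (Y(m) = 4*4 - 5 = 16 - 5 = 11)
Y(3)*Q = 11*(115/4) = 1265/4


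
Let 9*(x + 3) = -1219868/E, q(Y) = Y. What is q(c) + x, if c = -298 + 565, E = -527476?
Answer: 313625711/1186821 ≈ 264.26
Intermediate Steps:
c = 267
x = -3255496/1186821 (x = -3 + (-1219868/(-527476))/9 = -3 + (-1219868*(-1/527476))/9 = -3 + (1/9)*(304967/131869) = -3 + 304967/1186821 = -3255496/1186821 ≈ -2.7430)
q(c) + x = 267 - 3255496/1186821 = 313625711/1186821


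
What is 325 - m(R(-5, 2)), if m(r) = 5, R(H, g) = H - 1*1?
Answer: 320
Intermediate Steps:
R(H, g) = -1 + H (R(H, g) = H - 1 = -1 + H)
325 - m(R(-5, 2)) = 325 - 1*5 = 325 - 5 = 320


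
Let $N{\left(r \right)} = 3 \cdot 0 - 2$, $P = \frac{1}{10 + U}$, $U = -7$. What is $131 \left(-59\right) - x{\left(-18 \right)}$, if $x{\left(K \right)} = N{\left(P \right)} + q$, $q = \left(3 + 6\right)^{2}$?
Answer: $-7808$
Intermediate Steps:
$P = \frac{1}{3}$ ($P = \frac{1}{10 - 7} = \frac{1}{3} \approx 0.33333$)
$N{\left(r \right)} = -2$ ($N{\left(r \right)} = 0 - 2 = -2$)
$q = 81$ ($q = 9^{2} = 81$)
$x{\left(K \right)} = 79$ ($x{\left(K \right)} = -2 + 81 = 79$)
$131 \left(-59\right) - x{\left(-18 \right)} = 131 \left(-59\right) - 79 = -7729 - 79 = -7808$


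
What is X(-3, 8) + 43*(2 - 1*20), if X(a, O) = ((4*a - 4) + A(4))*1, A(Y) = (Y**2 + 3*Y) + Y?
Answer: -758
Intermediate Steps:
A(Y) = Y**2 + 4*Y
X(a, O) = 28 + 4*a (X(a, O) = ((4*a - 4) + 4*(4 + 4))*1 = ((-4 + 4*a) + 4*8)*1 = ((-4 + 4*a) + 32)*1 = (28 + 4*a)*1 = 28 + 4*a)
X(-3, 8) + 43*(2 - 1*20) = (28 + 4*(-3)) + 43*(2 - 1*20) = (28 - 12) + 43*(2 - 20) = 16 + 43*(-18) = 16 - 774 = -758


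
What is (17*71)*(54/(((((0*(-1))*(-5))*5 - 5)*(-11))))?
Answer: 65178/55 ≈ 1185.1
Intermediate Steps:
(17*71)*(54/(((((0*(-1))*(-5))*5 - 5)*(-11)))) = 1207*(54/((((0*(-5))*5 - 5)*(-11)))) = 1207*(54/(((0*5 - 5)*(-11)))) = 1207*(54/(((0 - 5)*(-11)))) = 1207*(54/((-5*(-11)))) = 1207*(54/55) = 65178/55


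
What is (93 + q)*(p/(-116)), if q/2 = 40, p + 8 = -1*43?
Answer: 8823/116 ≈ 76.060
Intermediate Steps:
p = -51 (p = -8 - 1*43 = -8 - 43 = -51)
q = 80 (q = 2*40 = 80)
(93 + q)*(p/(-116)) = (93 + 80)*(-51/(-116)) = 173*(-51*(-1/116)) = 173*(51/116) = 8823/116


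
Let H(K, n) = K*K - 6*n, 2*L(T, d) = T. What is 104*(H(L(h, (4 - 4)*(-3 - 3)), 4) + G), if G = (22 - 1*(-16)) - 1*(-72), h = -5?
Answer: 9594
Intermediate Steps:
G = 110 (G = (22 + 16) + 72 = 38 + 72 = 110)
L(T, d) = T/2
H(K, n) = K**2 - 6*n
104*(H(L(h, (4 - 4)*(-3 - 3)), 4) + G) = 104*((((1/2)*(-5))**2 - 6*4) + 110) = 104*(((-5/2)**2 - 24) + 110) = 104*((25/4 - 24) + 110) = 104*(-71/4 + 110) = 104*(369/4) = 9594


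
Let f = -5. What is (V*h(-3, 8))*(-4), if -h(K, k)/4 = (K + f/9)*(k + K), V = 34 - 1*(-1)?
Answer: -89600/9 ≈ -9955.6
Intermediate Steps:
V = 35 (V = 34 + 1 = 35)
h(K, k) = -4*(-5/9 + K)*(K + k) (h(K, k) = -4*(K - 5/9)*(k + K) = -4*(K - 5*1/9)*(K + k) = -4*(K - 5/9)*(K + k) = -4*(-5/9 + K)*(K + k))
(V*h(-3, 8))*(-4) = (35*(-4*(-3)**2 + (20/9)*(-3) + (20/9)*8 - 4*(-3)*8))*(-4) = (35*(-4*9 - 20/3 + 160/9 + 96))*(-4) = (35*(-36 - 20/3 + 160/9 + 96))*(-4) = (35*(640/9))*(-4) = (22400/9)*(-4) = -89600/9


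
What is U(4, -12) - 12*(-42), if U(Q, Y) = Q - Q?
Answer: 504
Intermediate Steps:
U(Q, Y) = 0
U(4, -12) - 12*(-42) = 0 - 12*(-42) = 0 + 504 = 504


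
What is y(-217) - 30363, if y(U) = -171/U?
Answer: -6588600/217 ≈ -30362.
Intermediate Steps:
y(-217) - 30363 = -171/(-217) - 30363 = -171*(-1/217) - 30363 = 171/217 - 30363 = -6588600/217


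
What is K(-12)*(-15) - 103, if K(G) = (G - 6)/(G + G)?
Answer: -457/4 ≈ -114.25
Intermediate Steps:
K(G) = (-6 + G)/(2*G) (K(G) = (-6 + G)/((2*G)) = (-6 + G)*(1/(2*G)) = (-6 + G)/(2*G))
K(-12)*(-15) - 103 = ((½)*(-6 - 12)/(-12))*(-15) - 103 = ((½)*(-1/12)*(-18))*(-15) - 103 = (¾)*(-15) - 103 = -45/4 - 103 = -457/4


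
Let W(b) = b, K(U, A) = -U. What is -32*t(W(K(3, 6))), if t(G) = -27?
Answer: 864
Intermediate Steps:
-32*t(W(K(3, 6))) = -32*(-27) = 864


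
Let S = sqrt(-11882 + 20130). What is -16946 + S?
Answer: -16946 + 2*sqrt(2062) ≈ -16855.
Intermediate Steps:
S = 2*sqrt(2062) (S = sqrt(8248) = 2*sqrt(2062) ≈ 90.818)
-16946 + S = -16946 + 2*sqrt(2062)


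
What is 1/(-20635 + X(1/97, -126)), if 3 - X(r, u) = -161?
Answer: -1/20471 ≈ -4.8850e-5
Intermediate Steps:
X(r, u) = 164 (X(r, u) = 3 - 1*(-161) = 3 + 161 = 164)
1/(-20635 + X(1/97, -126)) = 1/(-20635 + 164) = 1/(-20471) = -1/20471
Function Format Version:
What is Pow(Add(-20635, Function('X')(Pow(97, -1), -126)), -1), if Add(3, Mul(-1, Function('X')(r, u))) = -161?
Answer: Rational(-1, 20471) ≈ -4.8850e-5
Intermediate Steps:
Function('X')(r, u) = 164 (Function('X')(r, u) = Add(3, Mul(-1, -161)) = Add(3, 161) = 164)
Pow(Add(-20635, Function('X')(Pow(97, -1), -126)), -1) = Pow(Add(-20635, 164), -1) = Pow(-20471, -1) = Rational(-1, 20471)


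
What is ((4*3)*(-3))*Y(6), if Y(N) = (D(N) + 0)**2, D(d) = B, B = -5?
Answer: -900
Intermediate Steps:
D(d) = -5
Y(N) = 25 (Y(N) = (-5 + 0)**2 = (-5)**2 = 25)
((4*3)*(-3))*Y(6) = ((4*3)*(-3))*25 = (12*(-3))*25 = -36*25 = -900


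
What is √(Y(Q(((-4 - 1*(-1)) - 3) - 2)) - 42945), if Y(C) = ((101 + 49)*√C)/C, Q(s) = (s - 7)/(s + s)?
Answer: √(-42945 + 40*√15) ≈ 206.86*I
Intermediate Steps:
Q(s) = (-7 + s)/(2*s) (Q(s) = (-7 + s)/((2*s)) = (-7 + s)*(1/(2*s)) = (-7 + s)/(2*s))
Y(C) = 150/√C (Y(C) = (150*√C)/C = 150/√C)
√(Y(Q(((-4 - 1*(-1)) - 3) - 2)) - 42945) = √(150/√((-7 + (((-4 - 1*(-1)) - 3) - 2))/(2*(((-4 - 1*(-1)) - 3) - 2))) - 42945) = √(150/√((-7 + (((-4 + 1) - 3) - 2))/(2*(((-4 + 1) - 3) - 2))) - 42945) = √(150/√((-7 + ((-3 - 3) - 2))/(2*((-3 - 3) - 2))) - 42945) = √(150/√((-7 + (-6 - 2))/(2*(-6 - 2))) - 42945) = √(150/√((½)*(-7 - 8)/(-8)) - 42945) = √(150/√((½)*(-⅛)*(-15)) - 42945) = √(150/√(15/16) - 42945) = √(150*(4*√15/15) - 42945) = √(40*√15 - 42945) = √(-42945 + 40*√15)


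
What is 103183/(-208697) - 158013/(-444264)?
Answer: -4287884417/30905521336 ≈ -0.13874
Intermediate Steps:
103183/(-208697) - 158013/(-444264) = 103183*(-1/208697) - 158013*(-1/444264) = -103183/208697 + 52671/148088 = -4287884417/30905521336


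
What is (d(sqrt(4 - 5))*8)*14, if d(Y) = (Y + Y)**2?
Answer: -448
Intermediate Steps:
d(Y) = 4*Y**2 (d(Y) = (2*Y)**2 = 4*Y**2)
(d(sqrt(4 - 5))*8)*14 = ((4*(sqrt(4 - 5))**2)*8)*14 = ((4*(sqrt(-1))**2)*8)*14 = ((4*I**2)*8)*14 = ((4*(-1))*8)*14 = -4*8*14 = -32*14 = -448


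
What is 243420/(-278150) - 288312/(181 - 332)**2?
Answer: -8574420222/634209815 ≈ -13.520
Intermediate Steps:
243420/(-278150) - 288312/(181 - 332)**2 = 243420*(-1/278150) - 288312/((-151)**2) = -24342/27815 - 288312/22801 = -8574420222/634209815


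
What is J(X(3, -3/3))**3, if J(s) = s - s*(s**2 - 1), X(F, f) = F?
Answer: -9261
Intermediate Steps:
J(s) = s - s*(-1 + s**2)
J(X(3, -3/3))**3 = (3*(2 - 1*3**2))**3 = (3*(2 - 1*9))**3 = (3*(2 - 9))**3 = (3*(-7))**3 = (-21)**3 = -9261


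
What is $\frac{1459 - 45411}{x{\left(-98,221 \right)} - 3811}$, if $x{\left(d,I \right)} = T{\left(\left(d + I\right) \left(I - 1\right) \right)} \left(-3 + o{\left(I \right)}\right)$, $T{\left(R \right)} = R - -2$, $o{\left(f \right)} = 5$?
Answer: $- \frac{43952}{50313} \approx -0.87357$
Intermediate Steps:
$T{\left(R \right)} = 2 + R$ ($T{\left(R \right)} = R + 2 = 2 + R$)
$x{\left(d,I \right)} = 4 + 2 \left(-1 + I\right) \left(I + d\right)$ ($x{\left(d,I \right)} = \left(2 + \left(d + I\right) \left(I - 1\right)\right) \left(-3 + 5\right) = \left(2 + \left(I + d\right) \left(-1 + I\right)\right) 2 = \left(2 + \left(-1 + I\right) \left(I + d\right)\right) 2 = 4 + 2 \left(-1 + I\right) \left(I + d\right)$)
$\frac{1459 - 45411}{x{\left(-98,221 \right)} - 3811} = \frac{1459 - 45411}{\left(4 - 442 - -196 + 2 \cdot 221^{2} + 2 \cdot 221 \left(-98\right)\right) - 3811} = - \frac{43952}{\left(4 - 442 + 196 + 2 \cdot 48841 - 43316\right) - 3811} = - \frac{43952}{\left(4 - 442 + 196 + 97682 - 43316\right) - 3811} = - \frac{43952}{54124 - 3811} = - \frac{43952}{50313}$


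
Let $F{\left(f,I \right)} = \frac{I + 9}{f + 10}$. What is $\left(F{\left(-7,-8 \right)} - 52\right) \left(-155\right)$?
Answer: $\frac{24025}{3} \approx 8008.3$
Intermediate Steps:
$F{\left(f,I \right)} = \frac{9 + I}{10 + f}$
$\left(F{\left(-7,-8 \right)} - 52\right) \left(-155\right) = \left(\frac{9 - 8}{10 - 7} - 52\right) \left(-155\right) = \left(\frac{1}{3} \cdot 1 - 52\right) \left(-155\right) = \left(\frac{1}{3} - 52\right) \left(-155\right) = \left(- \frac{155}{3}\right) \left(-155\right) = \frac{24025}{3}$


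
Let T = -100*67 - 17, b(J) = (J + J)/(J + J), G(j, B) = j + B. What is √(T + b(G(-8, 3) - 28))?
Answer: 2*I*√1679 ≈ 81.951*I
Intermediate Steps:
G(j, B) = B + j
b(J) = 1 (b(J) = (2*J)/((2*J)) = (2*J)*(1/(2*J)) = 1)
T = -6717 (T = -6700 - 17 = -6717)
√(T + b(G(-8, 3) - 28)) = √(-6717 + 1) = √(-6716) = 2*I*√1679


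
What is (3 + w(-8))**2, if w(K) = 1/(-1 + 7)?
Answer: 361/36 ≈ 10.028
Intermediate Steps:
w(K) = 1/6
(3 + w(-8))**2 = (3 + 1/6)**2 = (19/6)**2 = 361/36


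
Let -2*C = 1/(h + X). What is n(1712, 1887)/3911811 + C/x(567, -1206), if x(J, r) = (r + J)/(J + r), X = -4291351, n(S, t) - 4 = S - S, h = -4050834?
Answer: 70649291/65266102094070 ≈ 1.0825e-6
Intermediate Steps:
n(S, t) = 4 (n(S, t) = 4 + (S - S) = 4 + 0 = 4)
x(J, r) = 1 (x(J, r) = (J + r)/(J + r) = 1)
C = 1/16684370 (C = -1/(2*(-4050834 - 4291351)) = -1/2/(-8342185) = -1/2*(-1/8342185) = 1/16684370 ≈ 5.9936e-8)
n(1712, 1887)/3911811 + C/x(567, -1206) = 4/3911811 + (1/16684370)/1 = 4*(1/3911811) + (1/16684370)*1 = 4/3911811 + 1/16684370 = 70649291/65266102094070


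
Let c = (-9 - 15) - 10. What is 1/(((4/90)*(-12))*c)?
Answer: 15/272 ≈ 0.055147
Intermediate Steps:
c = -34 (c = -24 - 10 = -34)
1/(((4/90)*(-12))*c) = 1/(((4/90)*(-12))*(-34)) = 1/(((4*(1/90))*(-12))*(-34)) = 1/(((2/45)*(-12))*(-34)) = 1/(-8/15*(-34)) = 1/(272/15) = 15/272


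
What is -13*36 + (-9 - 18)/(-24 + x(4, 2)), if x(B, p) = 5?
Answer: -8865/19 ≈ -466.58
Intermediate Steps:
-13*36 + (-9 - 18)/(-24 + x(4, 2)) = -13*36 + (-9 - 18)/(-24 + 5) = -468 - 27/(-19) = -468 - 27*(-1/19) = -468 + 27/19 = -8865/19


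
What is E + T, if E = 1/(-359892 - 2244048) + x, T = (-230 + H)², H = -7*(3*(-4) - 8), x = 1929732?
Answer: 5045998258079/2603940 ≈ 1.9378e+6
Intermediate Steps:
H = 140 (H = -7*(-12 - 8) = -7*(-20) = 140)
T = 8100 (T = (-230 + 140)² = (-90)² = 8100)
E = 5024906344079/2603940 (E = 1/(-359892 - 2244048) + 1929732 = 1/(-2603940) + 1929732 = -1/2603940 + 1929732 = 5024906344079/2603940 ≈ 1.9297e+6)
E + T = 5024906344079/2603940 + 8100 = 5045998258079/2603940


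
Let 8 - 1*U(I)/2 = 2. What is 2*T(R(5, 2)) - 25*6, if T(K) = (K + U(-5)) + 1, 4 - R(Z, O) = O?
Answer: -120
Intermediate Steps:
R(Z, O) = 4 - O
U(I) = 12 (U(I) = 16 - 2*2 = 16 - 4 = 12)
T(K) = 13 + K (T(K) = (K + 12) + 1 = (12 + K) + 1 = 13 + K)
2*T(R(5, 2)) - 25*6 = 2*(13 + (4 - 1*2)) - 25*6 = 2*(13 + (4 - 2)) - 150 = 2*(13 + 2) - 150 = 2*15 - 150 = 30 - 150 = -120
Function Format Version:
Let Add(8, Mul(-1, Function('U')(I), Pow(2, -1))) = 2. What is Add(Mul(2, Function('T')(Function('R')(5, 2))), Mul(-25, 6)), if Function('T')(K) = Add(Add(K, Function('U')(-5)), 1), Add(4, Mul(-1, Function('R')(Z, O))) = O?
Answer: -120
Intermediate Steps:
Function('R')(Z, O) = Add(4, Mul(-1, O))
Function('U')(I) = 12 (Function('U')(I) = Add(16, Mul(-2, 2)) = Add(16, -4) = 12)
Function('T')(K) = Add(13, K) (Function('T')(K) = Add(Add(K, 12), 1) = Add(Add(12, K), 1) = Add(13, K))
Add(Mul(2, Function('T')(Function('R')(5, 2))), Mul(-25, 6)) = Add(Mul(2, Add(13, Add(4, Mul(-1, 2)))), Mul(-25, 6)) = Add(Mul(2, Add(13, Add(4, -2))), -150) = Add(Mul(2, Add(13, 2)), -150) = Add(Mul(2, 15), -150) = Add(30, -150) = -120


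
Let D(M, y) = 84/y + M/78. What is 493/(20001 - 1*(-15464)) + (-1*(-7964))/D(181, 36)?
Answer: 667598583/390115 ≈ 1711.3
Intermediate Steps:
D(M, y) = 84/y + M/78 (D(M, y) = 84/y + M*(1/78) = 84/y + M/78)
493/(20001 - 1*(-15464)) + (-1*(-7964))/D(181, 36) = 493/(20001 - 1*(-15464)) + (-1*(-7964))/(84/36 + (1/78)*181) = 493/(20001 + 15464) + 7964/(84*(1/36) + 181/78) = 493/35465 + 7964/(7/3 + 181/78) = 493*(1/35465) + 7964/(121/26) = 493/35465 + 7964*(26/121) = 493/35465 + 18824/11 = 667598583/390115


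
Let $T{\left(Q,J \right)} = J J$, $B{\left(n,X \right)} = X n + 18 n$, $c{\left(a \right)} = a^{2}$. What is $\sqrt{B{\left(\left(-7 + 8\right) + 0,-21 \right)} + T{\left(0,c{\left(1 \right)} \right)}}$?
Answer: $i \sqrt{2} \approx 1.4142 i$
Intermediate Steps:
$B{\left(n,X \right)} = 18 n + X n$
$T{\left(Q,J \right)} = J^{2}$
$\sqrt{B{\left(\left(-7 + 8\right) + 0,-21 \right)} + T{\left(0,c{\left(1 \right)} \right)}} = \sqrt{\left(\left(-7 + 8\right) + 0\right) \left(18 - 21\right) + \left(1^{2}\right)^{2}} = \sqrt{\left(1 + 0\right) \left(-3\right) + 1^{2}} = \sqrt{1 \left(-3\right) + 1} = \sqrt{-3 + 1} = \sqrt{-2} = i \sqrt{2}$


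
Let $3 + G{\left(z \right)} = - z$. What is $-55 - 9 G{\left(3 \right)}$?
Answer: $-1$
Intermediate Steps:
$G{\left(z \right)} = -3 - z$
$-55 - 9 G{\left(3 \right)} = -55 - 9 \left(-3 - 3\right) = -55 - -54 = -55 + 54 = -1$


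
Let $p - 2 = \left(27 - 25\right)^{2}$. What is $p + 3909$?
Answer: $3915$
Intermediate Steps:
$p = 6$ ($p = 2 + \left(27 - 25\right)^{2} = 2 + 2^{2} = 2 + 4 = 6$)
$p + 3909 = 6 + 3909 = 3915$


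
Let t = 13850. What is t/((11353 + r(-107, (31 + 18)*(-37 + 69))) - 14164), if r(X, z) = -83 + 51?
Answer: -13850/2843 ≈ -4.8716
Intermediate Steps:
r(X, z) = -32
t/((11353 + r(-107, (31 + 18)*(-37 + 69))) - 14164) = 13850/((11353 - 32) - 14164) = 13850/(11321 - 14164) = 13850/(-2843) = 13850*(-1/2843) = -13850/2843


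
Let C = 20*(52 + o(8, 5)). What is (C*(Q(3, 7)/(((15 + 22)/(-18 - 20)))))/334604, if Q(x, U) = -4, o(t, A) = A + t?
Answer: 49400/3095087 ≈ 0.015961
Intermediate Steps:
C = 1300 (C = 20*(52 + (5 + 8)) = 20*(52 + 13) = 20*65 = 1300)
(C*(Q(3, 7)/(((15 + 22)/(-18 - 20)))))/334604 = (1300*(-4*(-18 - 20)/(15 + 22)))/334604 = (1300*(-4/(37/(-38))))*(1/334604) = (1300*(-4/(37*(-1/38))))*(1/334604) = (1300*(-4/(-37/38)))*(1/334604) = (1300*(-4*(-38/37)))*(1/334604) = (1300*(152/37))*(1/334604) = (197600/37)*(1/334604) = 49400/3095087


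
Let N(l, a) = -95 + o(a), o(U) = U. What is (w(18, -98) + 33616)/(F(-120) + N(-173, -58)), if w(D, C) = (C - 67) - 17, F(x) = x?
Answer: -33434/273 ≈ -122.47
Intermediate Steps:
w(D, C) = -84 + C (w(D, C) = (-67 + C) - 17 = -84 + C)
N(l, a) = -95 + a
(w(18, -98) + 33616)/(F(-120) + N(-173, -58)) = ((-84 - 98) + 33616)/(-120 + (-95 - 58)) = (-182 + 33616)/(-120 - 153) = 33434/(-273) = 33434*(-1/273) = -33434/273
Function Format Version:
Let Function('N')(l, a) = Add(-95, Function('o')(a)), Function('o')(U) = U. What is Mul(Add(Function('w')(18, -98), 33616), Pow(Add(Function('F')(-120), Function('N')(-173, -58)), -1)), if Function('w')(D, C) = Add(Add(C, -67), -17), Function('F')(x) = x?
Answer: Rational(-33434, 273) ≈ -122.47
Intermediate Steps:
Function('w')(D, C) = Add(-84, C) (Function('w')(D, C) = Add(Add(-67, C), -17) = Add(-84, C))
Function('N')(l, a) = Add(-95, a)
Mul(Add(Function('w')(18, -98), 33616), Pow(Add(Function('F')(-120), Function('N')(-173, -58)), -1)) = Mul(Add(Add(-84, -98), 33616), Pow(Add(-120, Add(-95, -58)), -1)) = Mul(Add(-182, 33616), Pow(Add(-120, -153), -1)) = Mul(33434, Pow(-273, -1)) = Mul(33434, Rational(-1, 273)) = Rational(-33434, 273)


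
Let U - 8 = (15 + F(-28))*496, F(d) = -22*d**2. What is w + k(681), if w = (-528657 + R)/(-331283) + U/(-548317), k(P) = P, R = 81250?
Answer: 18111334109670/25949728673 ≈ 697.94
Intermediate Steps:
U = -8547560 (U = 8 + (15 - 22*(-28)**2)*496 = 8 + (15 - 22*784)*496 = 8 + (15 - 17248)*496 = 8 - 17233*496 = 8 - 8547568 = -8547560)
w = 439568883357/25949728673 (w = (-528657 + 81250)/(-331283) - 8547560/(-548317) = -447407*(-1/331283) - 8547560*(-1/548317) = 447407/331283 + 1221080/78331 = 439568883357/25949728673 ≈ 16.939)
w + k(681) = 439568883357/25949728673 + 681 = 18111334109670/25949728673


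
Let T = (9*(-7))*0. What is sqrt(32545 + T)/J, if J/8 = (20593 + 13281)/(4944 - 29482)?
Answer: -12269*sqrt(32545)/135496 ≈ -16.335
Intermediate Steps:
J = -135496/12269 (J = 8*((20593 + 13281)/(4944 - 29482)) = 8*(33874/(-24538)) = 8*(33874*(-1/24538)) = 8*(-16937/12269) = -135496/12269 ≈ -11.044)
T = 0 (T = -63*0 = 0)
sqrt(32545 + T)/J = sqrt(32545 + 0)/(-135496/12269) = sqrt(32545)*(-12269/135496) = -12269*sqrt(32545)/135496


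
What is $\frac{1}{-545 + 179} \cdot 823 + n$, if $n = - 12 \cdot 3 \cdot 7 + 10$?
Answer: $- \frac{89395}{366} \approx -244.25$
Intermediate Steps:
$n = -242$ ($n = \left(-12\right) 21 + 10 = -252 + 10 = -242$)
$\frac{1}{-545 + 179} \cdot 823 + n = \frac{1}{-545 + 179} \cdot 823 - 242 = \frac{1}{-366} \cdot 823 - 242 = \left(- \frac{1}{366}\right) 823 - 242 = - \frac{823}{366} - 242 = - \frac{89395}{366}$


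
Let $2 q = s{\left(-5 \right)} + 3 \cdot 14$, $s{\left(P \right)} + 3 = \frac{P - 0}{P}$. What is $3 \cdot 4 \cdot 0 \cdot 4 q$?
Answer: $0$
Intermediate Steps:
$s{\left(P \right)} = -2$ ($s{\left(P \right)} = -3 + \frac{P - 0}{P} = -3 + \frac{P + 0}{P} = -3 + \frac{P}{P} = -3 + 1 = -2$)
$q = 20$ ($q = \frac{-2 + 3 \cdot 14}{2} = \frac{-2 + 42}{2} = \frac{1}{2} \cdot 40 = 20$)
$3 \cdot 4 \cdot 0 \cdot 4 q = 3 \cdot 4 \cdot 0 \cdot 4 \cdot 20 = 3 \cdot 0 \cdot 4 \cdot 20 = 3 \cdot 0 \cdot 20 = 0 \cdot 20 = 0$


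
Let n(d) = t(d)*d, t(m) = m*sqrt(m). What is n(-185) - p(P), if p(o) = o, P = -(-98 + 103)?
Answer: 5 + 34225*I*sqrt(185) ≈ 5.0 + 4.6551e+5*I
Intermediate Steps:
t(m) = m**(3/2)
P = -5 (P = -1*5 = -5)
n(d) = d**(5/2) (n(d) = d**(3/2)*d = d**(5/2))
n(-185) - p(P) = (-185)**(5/2) - 1*(-5) = 34225*I*sqrt(185) + 5 = 5 + 34225*I*sqrt(185)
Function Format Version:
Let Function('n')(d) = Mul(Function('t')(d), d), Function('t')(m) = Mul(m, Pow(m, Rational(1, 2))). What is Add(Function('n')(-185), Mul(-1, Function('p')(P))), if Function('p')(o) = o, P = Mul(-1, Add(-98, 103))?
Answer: Add(5, Mul(34225, I, Pow(185, Rational(1, 2)))) ≈ Add(5.0000, Mul(4.6551e+5, I))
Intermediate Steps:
Function('t')(m) = Pow(m, Rational(3, 2))
P = -5 (P = Mul(-1, 5) = -5)
Function('n')(d) = Pow(d, Rational(5, 2)) (Function('n')(d) = Mul(Pow(d, Rational(3, 2)), d) = Pow(d, Rational(5, 2)))
Add(Function('n')(-185), Mul(-1, Function('p')(P))) = Add(Pow(-185, Rational(5, 2)), Mul(-1, -5)) = Add(Mul(34225, I, Pow(185, Rational(1, 2))), 5) = Add(5, Mul(34225, I, Pow(185, Rational(1, 2))))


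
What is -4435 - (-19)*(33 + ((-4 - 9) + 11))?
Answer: -3846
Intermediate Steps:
-4435 - (-19)*(33 + ((-4 - 9) + 11)) = -4435 - (-19)*(33 + (-13 + 11)) = -4435 - (-19)*(33 - 2) = -4435 - (-19)*31 = -4435 - 1*(-589) = -4435 + 589 = -3846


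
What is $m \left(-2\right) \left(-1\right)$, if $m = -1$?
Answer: $-2$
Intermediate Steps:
$m \left(-2\right) \left(-1\right) = \left(-1\right) \left(-2\right) \left(-1\right) = 2 \left(-1\right) = -2$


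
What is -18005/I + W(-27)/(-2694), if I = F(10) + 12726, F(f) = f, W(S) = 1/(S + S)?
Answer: -654820661/463195584 ≈ -1.4137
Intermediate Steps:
W(S) = 1/(2*S)
I = 12736 (I = 10 + 12726 = 12736)
-18005/I + W(-27)/(-2694) = -18005/12736 + ((1/2)/(-27))/(-2694) = -18005*1/12736 + ((1/2)*(-1/27))*(-1/2694) = -18005/12736 - 1/54*(-1/2694) = -18005/12736 + 1/145476 = -654820661/463195584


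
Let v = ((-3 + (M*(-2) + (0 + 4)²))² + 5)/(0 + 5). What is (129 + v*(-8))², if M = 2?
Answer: 1849/25 ≈ 73.960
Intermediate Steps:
v = 86/5 (v = ((-3 + (2*(-2) + (0 + 4)²))² + 5)/(0 + 5) = ((-3 + (-4 + 4²))² + 5)/5 = ((-3 + (-4 + 16))² + 5)*(⅕) = ((-3 + 12)² + 5)*(⅕) = (9² + 5)*(⅕) = (81 + 5)*(⅕) = 86*(⅕) = 86/5 ≈ 17.200)
(129 + v*(-8))² = (129 + (86/5)*(-8))² = (129 - 688/5)² = (-43/5)² = 1849/25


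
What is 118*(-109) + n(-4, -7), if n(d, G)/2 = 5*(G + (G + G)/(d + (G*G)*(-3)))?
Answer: -1952592/151 ≈ -12931.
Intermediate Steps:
n(d, G) = 10*G + 20*G/(d - 3*G²) (n(d, G) = 2*(5*(G + (G + G)/(d + (G*G)*(-3)))) = 2*(5*(G + (2*G)/(d + G²*(-3)))) = 2*(5*(G + (2*G)/(d - 3*G²))) = 2*(5*(G + 2*G/(d - 3*G²))) = 2*(5*G + 10*G/(d - 3*G²)) = 10*G + 20*G/(d - 3*G²))
118*(-109) + n(-4, -7) = 118*(-109) + 10*(-7)*(2 - 4 - 3*(-7)²)/(-4 - 3*(-7)²) = -12862 + 10*(-7)*(2 - 4 - 3*49)/(-4 - 3*49) = -12862 + 10*(-7)*(2 - 4 - 147)/(-4 - 147) = -12862 + 10*(-7)*(-149)/(-151) = -12862 + 10*(-7)*(-1/151)*(-149) = -12862 - 10430/151 = -1952592/151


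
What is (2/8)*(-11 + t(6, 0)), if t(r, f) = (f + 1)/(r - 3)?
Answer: -8/3 ≈ -2.6667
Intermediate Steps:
t(r, f) = (1 + f)/(-3 + r)
(2/8)*(-11 + t(6, 0)) = (2/8)*(-11 + (1 + 0)/(-3 + 6)) = (2*(⅛))*(-11 + 1/3) = (-11 + (⅓)*1)/4 = (-11 + ⅓)/4 = (¼)*(-32/3) = -8/3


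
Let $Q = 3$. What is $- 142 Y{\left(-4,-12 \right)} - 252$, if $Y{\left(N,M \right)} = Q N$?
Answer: $1452$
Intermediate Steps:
$Y{\left(N,M \right)} = 3 N$
$- 142 Y{\left(-4,-12 \right)} - 252 = - 142 \cdot 3 \left(-4\right) - 252 = \left(-142\right) \left(-12\right) - 252 = 1704 - 252 = 1452$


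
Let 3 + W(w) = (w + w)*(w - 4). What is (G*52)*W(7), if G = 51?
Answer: 103428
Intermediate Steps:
W(w) = -3 + 2*w*(-4 + w) (W(w) = -3 + (w + w)*(w - 4) = -3 + (2*w)*(-4 + w) = -3 + 2*w*(-4 + w))
(G*52)*W(7) = (51*52)*(-3 - 8*7 + 2*7²) = 2652*(-3 - 56 + 2*49) = 2652*(-3 - 56 + 98) = 2652*39 = 103428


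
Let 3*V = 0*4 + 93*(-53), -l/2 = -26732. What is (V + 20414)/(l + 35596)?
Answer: 18771/89060 ≈ 0.21077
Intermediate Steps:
l = 53464 (l = -2*(-26732) = 53464)
V = -1643 (V = (0*4 + 93*(-53))/3 = (0 - 4929)/3 = (⅓)*(-4929) = -1643)
(V + 20414)/(l + 35596) = (-1643 + 20414)/(53464 + 35596) = 18771/89060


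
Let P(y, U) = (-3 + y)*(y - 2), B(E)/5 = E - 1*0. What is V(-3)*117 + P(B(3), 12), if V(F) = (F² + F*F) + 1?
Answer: 2379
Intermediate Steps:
B(E) = 5*E (B(E) = 5*(E - 1*0) = 5*(E + 0) = 5*E)
P(y, U) = (-3 + y)*(-2 + y)
V(F) = 1 + 2*F² (V(F) = (F² + F²) + 1 = 2*F² + 1 = 1 + 2*F²)
V(-3)*117 + P(B(3), 12) = (1 + 2*(-3)²)*117 + (6 + (5*3)² - 25*3) = (1 + 2*9)*117 + (6 + 15² - 5*15) = (1 + 18)*117 + (6 + 225 - 75) = 19*117 + 156 = 2223 + 156 = 2379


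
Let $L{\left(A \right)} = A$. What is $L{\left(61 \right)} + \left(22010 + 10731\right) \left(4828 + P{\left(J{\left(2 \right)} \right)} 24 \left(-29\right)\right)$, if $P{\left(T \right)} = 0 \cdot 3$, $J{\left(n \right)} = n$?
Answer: $158073609$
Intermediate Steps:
$P{\left(T \right)} = 0$
$L{\left(61 \right)} + \left(22010 + 10731\right) \left(4828 + P{\left(J{\left(2 \right)} \right)} 24 \left(-29\right)\right) = 61 + \left(22010 + 10731\right) \left(4828 + 0 \cdot 24 \left(-29\right)\right) = 61 + 32741 \left(4828 + 0 \left(-29\right)\right) = 61 + 32741 \left(4828 + 0\right) = 61 + 32741 \cdot 4828 = 61 + 158073548 = 158073609$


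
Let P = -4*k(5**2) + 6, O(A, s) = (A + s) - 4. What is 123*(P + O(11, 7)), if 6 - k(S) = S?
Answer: 11808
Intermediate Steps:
k(S) = 6 - S
O(A, s) = -4 + A + s
P = 82 (P = -4*(6 - 1*5**2) + 6 = -4*(6 - 1*25) + 6 = -4*(6 - 25) + 6 = -4*(-19) + 6 = 76 + 6 = 82)
123*(P + O(11, 7)) = 123*(82 + (-4 + 11 + 7)) = 123*(82 + 14) = 123*96 = 11808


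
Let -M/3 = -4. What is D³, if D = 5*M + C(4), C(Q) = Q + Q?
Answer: 314432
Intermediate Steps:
M = 12 (M = -3*(-4) = 12)
C(Q) = 2*Q
D = 68 (D = 5*12 + 2*4 = 60 + 8 = 68)
D³ = 68³ = 314432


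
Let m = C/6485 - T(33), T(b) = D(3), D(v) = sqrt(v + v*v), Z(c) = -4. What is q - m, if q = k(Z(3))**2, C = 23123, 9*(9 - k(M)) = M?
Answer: 44981162/525285 + 2*sqrt(3) ≈ 89.096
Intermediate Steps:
k(M) = 9 - M/9
D(v) = sqrt(v + v**2)
T(b) = 2*sqrt(3) (T(b) = sqrt(3*(1 + 3)) = sqrt(3*4) = sqrt(12) = 2*sqrt(3))
q = 7225/81 (q = (9 - 1/9*(-4))**2 = (9 + 4/9)**2 = (85/9)**2 = 7225/81 ≈ 89.198)
m = 23123/6485 - 2*sqrt(3) ≈ 0.10151
q - m = 7225/81 - (23123/6485 - 2*sqrt(3)) = 7225/81 + (-23123/6485 + 2*sqrt(3)) = 44981162/525285 + 2*sqrt(3)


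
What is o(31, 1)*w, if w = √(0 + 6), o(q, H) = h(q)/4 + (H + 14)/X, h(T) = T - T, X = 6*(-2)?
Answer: -5*√6/4 ≈ -3.0619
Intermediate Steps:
X = -12
h(T) = 0
o(q, H) = -7/6 - H/12 (o(q, H) = 0/4 + (H + 14)/(-12) = 0*(¼) + (14 + H)*(-1/12) = 0 + (-7/6 - H/12) = -7/6 - H/12)
w = √6 ≈ 2.4495
o(31, 1)*w = (-7/6 - 1/12*1)*√6 = (-7/6 - 1/12)*√6 = -5*√6/4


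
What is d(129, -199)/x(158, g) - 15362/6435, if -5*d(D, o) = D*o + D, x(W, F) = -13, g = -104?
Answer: -508804/1287 ≈ -395.34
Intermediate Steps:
d(D, o) = -D/5 - D*o/5 (d(D, o) = -(D*o + D)/5 = -(D + D*o)/5 = -D/5 - D*o/5)
d(129, -199)/x(158, g) - 15362/6435 = -1/5*129*(1 - 199)/(-13) - 15362/6435 = -1/5*129*(-198)*(-1/13) - 15362*1/6435 = (25542/5)*(-1/13) - 15362/6435 = -25542/65 - 15362/6435 = -508804/1287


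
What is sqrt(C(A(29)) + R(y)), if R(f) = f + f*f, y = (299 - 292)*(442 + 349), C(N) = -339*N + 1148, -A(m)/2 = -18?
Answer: 5*sqrt(1226114) ≈ 5536.5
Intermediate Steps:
A(m) = 36 (A(m) = -2*(-18) = 36)
C(N) = 1148 - 339*N
y = 5537 (y = 7*791 = 5537)
R(f) = f + f**2
sqrt(C(A(29)) + R(y)) = sqrt((1148 - 339*36) + 5537*(1 + 5537)) = sqrt((1148 - 12204) + 5537*5538) = sqrt(-11056 + 30663906) = sqrt(30652850) = 5*sqrt(1226114)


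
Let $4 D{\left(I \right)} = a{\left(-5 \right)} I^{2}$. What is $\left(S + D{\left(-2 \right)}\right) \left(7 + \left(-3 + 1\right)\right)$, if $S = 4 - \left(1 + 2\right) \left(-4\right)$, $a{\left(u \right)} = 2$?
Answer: $90$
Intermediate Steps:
$D{\left(I \right)} = \frac{I^{2}}{2}$ ($D{\left(I \right)} = \frac{2 I^{2}}{4} = \frac{I^{2}}{2}$)
$S = 16$ ($S = 4 - 3 \left(-4\right) = 4 - -12 = 4 + 12 = 16$)
$\left(S + D{\left(-2 \right)}\right) \left(7 + \left(-3 + 1\right)\right) = \left(16 + \frac{\left(-2\right)^{2}}{2}\right) \left(7 + \left(-3 + 1\right)\right) = \left(16 + \frac{1}{2} \cdot 4\right) \left(7 - 2\right) = \left(16 + 2\right) 5 = 18 \cdot 5 = 90$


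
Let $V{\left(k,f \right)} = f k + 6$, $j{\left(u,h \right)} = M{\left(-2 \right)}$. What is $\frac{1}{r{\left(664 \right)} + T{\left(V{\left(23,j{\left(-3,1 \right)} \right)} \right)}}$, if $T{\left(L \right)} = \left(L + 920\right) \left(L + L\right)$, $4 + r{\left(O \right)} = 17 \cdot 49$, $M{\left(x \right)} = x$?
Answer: $- \frac{1}{69571} \approx -1.4374 \cdot 10^{-5}$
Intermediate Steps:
$j{\left(u,h \right)} = -2$
$V{\left(k,f \right)} = 6 + f k$
$r{\left(O \right)} = 829$ ($r{\left(O \right)} = -4 + 17 \cdot 49 = -4 + 833 = 829$)
$T{\left(L \right)} = 2 L \left(920 + L\right)$ ($T{\left(L \right)} = \left(920 + L\right) 2 L = 2 L \left(920 + L\right)$)
$\frac{1}{r{\left(664 \right)} + T{\left(V{\left(23,j{\left(-3,1 \right)} \right)} \right)}} = \frac{1}{829 + 2 \left(6 - 46\right) \left(920 + \left(6 - 46\right)\right)} = \frac{1}{829 + 2 \left(-40\right) \left(920 - 40\right)} = \frac{1}{829 + 2 \left(-40\right) 880} = \frac{1}{829 - 70400} = \frac{1}{-69571} = - \frac{1}{69571}$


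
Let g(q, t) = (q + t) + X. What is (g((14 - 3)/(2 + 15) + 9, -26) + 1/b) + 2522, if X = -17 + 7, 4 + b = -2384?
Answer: 101313271/40596 ≈ 2495.6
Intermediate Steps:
b = -2388 (b = -4 - 2384 = -2388)
X = -10
g(q, t) = -10 + q + t (g(q, t) = (q + t) - 10 = -10 + q + t)
(g((14 - 3)/(2 + 15) + 9, -26) + 1/b) + 2522 = ((-10 + ((14 - 3)/(2 + 15) + 9) - 26) + 1/(-2388)) + 2522 = ((-10 + (11/17 + 9) - 26) - 1/2388) + 2522 = ((-10 + 164/17 - 26) - 1/2388) + 2522 = (-448/17 - 1/2388) + 2522 = -1069841/40596 + 2522 = 101313271/40596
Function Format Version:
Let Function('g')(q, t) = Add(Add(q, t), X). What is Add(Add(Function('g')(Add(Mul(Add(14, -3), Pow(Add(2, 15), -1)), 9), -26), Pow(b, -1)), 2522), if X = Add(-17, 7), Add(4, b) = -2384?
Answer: Rational(101313271, 40596) ≈ 2495.6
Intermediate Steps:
b = -2388 (b = Add(-4, -2384) = -2388)
X = -10
Function('g')(q, t) = Add(-10, q, t) (Function('g')(q, t) = Add(Add(q, t), -10) = Add(-10, q, t))
Add(Add(Function('g')(Add(Mul(Add(14, -3), Pow(Add(2, 15), -1)), 9), -26), Pow(b, -1)), 2522) = Add(Add(Add(-10, Add(Mul(Add(14, -3), Pow(Add(2, 15), -1)), 9), -26), Pow(-2388, -1)), 2522) = Add(Add(Add(-10, Add(Mul(11, Pow(17, -1)), 9), -26), Rational(-1, 2388)), 2522) = Add(Add(Add(-10, Add(Mul(11, Rational(1, 17)), 9), -26), Rational(-1, 2388)), 2522) = Add(Add(Add(-10, Add(Rational(11, 17), 9), -26), Rational(-1, 2388)), 2522) = Add(Add(Add(-10, Rational(164, 17), -26), Rational(-1, 2388)), 2522) = Add(Add(Rational(-448, 17), Rational(-1, 2388)), 2522) = Add(Rational(-1069841, 40596), 2522) = Rational(101313271, 40596)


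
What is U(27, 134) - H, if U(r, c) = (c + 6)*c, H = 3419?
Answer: 15341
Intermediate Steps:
U(r, c) = c*(6 + c) (U(r, c) = (6 + c)*c = c*(6 + c))
U(27, 134) - H = 134*(6 + 134) - 1*3419 = 134*140 - 3419 = 18760 - 3419 = 15341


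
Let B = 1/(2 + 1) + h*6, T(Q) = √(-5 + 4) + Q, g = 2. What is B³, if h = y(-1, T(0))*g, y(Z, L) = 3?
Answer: 1295029/27 ≈ 47964.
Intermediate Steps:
T(Q) = I + Q (T(Q) = √(-1) + Q = I + Q)
h = 6 (h = 3*2 = 6)
B = 109/3 (B = 1/(2 + 1) + 6*6 = 1/3 + 36 = ⅓ + 36 = 109/3 ≈ 36.333)
B³ = (109/3)³ = 1295029/27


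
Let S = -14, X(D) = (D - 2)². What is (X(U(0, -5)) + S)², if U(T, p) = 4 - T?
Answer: 100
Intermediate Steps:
X(D) = (-2 + D)²
(X(U(0, -5)) + S)² = ((-2 + (4 - 1*0))² - 14)² = ((-2 + (4 + 0))² - 14)² = ((-2 + 4)² - 14)² = (2² - 14)² = (4 - 14)² = (-10)² = 100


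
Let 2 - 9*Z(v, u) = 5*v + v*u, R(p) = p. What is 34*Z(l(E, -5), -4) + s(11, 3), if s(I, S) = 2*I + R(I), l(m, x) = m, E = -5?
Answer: 535/9 ≈ 59.444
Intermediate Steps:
Z(v, u) = 2/9 - 5*v/9 - u*v/9 (Z(v, u) = 2/9 - (5*v + v*u)/9 = 2/9 - (5*v + u*v)/9 = 2/9 + (-5*v/9 - u*v/9) = 2/9 - 5*v/9 - u*v/9)
s(I, S) = 3*I (s(I, S) = 2*I + I = 3*I)
34*Z(l(E, -5), -4) + s(11, 3) = 34*(2/9 - 5/9*(-5) - 1/9*(-4)*(-5)) + 3*11 = 34*(2/9 + 25/9 - 20/9) + 33 = 34*(7/9) + 33 = 238/9 + 33 = 535/9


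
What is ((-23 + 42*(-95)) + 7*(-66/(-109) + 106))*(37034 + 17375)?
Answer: -19373793493/109 ≈ -1.7774e+8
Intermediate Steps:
((-23 + 42*(-95)) + 7*(-66/(-109) + 106))*(37034 + 17375) = ((-23 - 3990) + 7*(-66*(-1/109) + 106))*54409 = (-4013 + 7*(66/109 + 106))*54409 = (-4013 + 7*(11620/109))*54409 = (-4013 + 81340/109)*54409 = -356077/109*54409 = -19373793493/109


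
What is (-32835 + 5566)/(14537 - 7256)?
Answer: -27269/7281 ≈ -3.7452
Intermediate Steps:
(-32835 + 5566)/(14537 - 7256) = -27269/7281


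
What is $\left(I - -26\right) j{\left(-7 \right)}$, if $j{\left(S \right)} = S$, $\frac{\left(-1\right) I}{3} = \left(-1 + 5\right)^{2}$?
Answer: $154$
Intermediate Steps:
$I = -48$ ($I = - 3 \left(-1 + 5\right)^{2} = - 3 \cdot 4^{2} = \left(-3\right) 16 = -48$)
$\left(I - -26\right) j{\left(-7 \right)} = \left(-48 - -26\right) \left(-7\right) = \left(-48 + 26\right) \left(-7\right) = \left(-22\right) \left(-7\right) = 154$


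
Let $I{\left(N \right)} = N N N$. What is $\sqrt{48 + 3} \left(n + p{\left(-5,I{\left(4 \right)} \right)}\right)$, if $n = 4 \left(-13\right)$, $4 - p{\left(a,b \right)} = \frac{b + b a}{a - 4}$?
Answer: $- \frac{688 \sqrt{51}}{9} \approx -545.92$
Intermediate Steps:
$I{\left(N \right)} = N^{3}$ ($I{\left(N \right)} = N^{2} N = N^{3}$)
$p{\left(a,b \right)} = 4 - \frac{b + a b}{-4 + a}$ ($p{\left(a,b \right)} = 4 - \frac{b + b a}{a - 4} = 4 - \frac{b + a b}{-4 + a}$)
$n = -52$
$\sqrt{48 + 3} \left(n + p{\left(-5,I{\left(4 \right)} \right)}\right) = \sqrt{48 + 3} \left(-52 + \frac{-16 - 4^{3} + 4 \left(-5\right) - - 5 \cdot 4^{3}}{-4 - 5}\right) = \sqrt{51} \left(-52 + \frac{-16 - 64 - 20 - \left(-5\right) 64}{-9}\right) = \sqrt{51} \left(-52 - \frac{-16 - 64 - 20 + 320}{9}\right) = \sqrt{51} \left(-52 - \frac{220}{9}\right) = \sqrt{51} \left(- \frac{688}{9}\right) = - \frac{688 \sqrt{51}}{9}$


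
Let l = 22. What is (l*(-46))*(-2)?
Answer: 2024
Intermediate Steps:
(l*(-46))*(-2) = (22*(-46))*(-2) = -1012*(-2) = 2024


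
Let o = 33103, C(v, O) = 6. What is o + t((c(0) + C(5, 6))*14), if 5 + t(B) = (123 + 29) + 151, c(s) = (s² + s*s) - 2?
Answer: 33401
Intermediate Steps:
c(s) = -2 + 2*s² (c(s) = (s² + s²) - 2 = 2*s² - 2 = -2 + 2*s²)
t(B) = 298 (t(B) = -5 + ((123 + 29) + 151) = -5 + (152 + 151) = -5 + 303 = 298)
o + t((c(0) + C(5, 6))*14) = 33103 + 298 = 33401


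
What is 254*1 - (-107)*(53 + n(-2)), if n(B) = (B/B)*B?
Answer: 5711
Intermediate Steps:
n(B) = B (n(B) = 1*B = B)
254*1 - (-107)*(53 + n(-2)) = 254*1 - (-107)*(53 - 2) = 254 - (-107)*51 = 254 - 1*(-5457) = 254 + 5457 = 5711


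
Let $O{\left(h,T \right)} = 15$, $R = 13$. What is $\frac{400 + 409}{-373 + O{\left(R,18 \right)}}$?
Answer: $- \frac{809}{358} \approx -2.2598$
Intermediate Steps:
$\frac{400 + 409}{-373 + O{\left(R,18 \right)}} = \frac{400 + 409}{-373 + 15} = \frac{809}{-358} = 809 \left(- \frac{1}{358}\right) = - \frac{809}{358}$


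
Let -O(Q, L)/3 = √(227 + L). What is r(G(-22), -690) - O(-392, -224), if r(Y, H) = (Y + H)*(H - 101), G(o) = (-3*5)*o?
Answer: 284760 + 3*√3 ≈ 2.8477e+5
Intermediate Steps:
O(Q, L) = -3*√(227 + L)
G(o) = -15*o
r(Y, H) = (-101 + H)*(H + Y) (r(Y, H) = (H + Y)*(-101 + H) = (-101 + H)*(H + Y))
r(G(-22), -690) - O(-392, -224) = ((-690)² - 101*(-690) - (-1515)*(-22) - (-10350)*(-22)) - (-3)*√(227 - 224) = (476100 + 69690 - 101*330 - 690*330) - (-3)*√3 = (476100 + 69690 - 33330 - 227700) + 3*√3 = 284760 + 3*√3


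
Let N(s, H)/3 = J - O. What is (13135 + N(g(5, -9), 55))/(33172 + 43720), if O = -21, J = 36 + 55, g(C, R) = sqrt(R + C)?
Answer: 13471/76892 ≈ 0.17519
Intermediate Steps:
g(C, R) = sqrt(C + R)
J = 91
N(s, H) = 336 (N(s, H) = 3*(91 - 1*(-21)) = 3*(91 + 21) = 3*112 = 336)
(13135 + N(g(5, -9), 55))/(33172 + 43720) = (13135 + 336)/(33172 + 43720) = 13471/76892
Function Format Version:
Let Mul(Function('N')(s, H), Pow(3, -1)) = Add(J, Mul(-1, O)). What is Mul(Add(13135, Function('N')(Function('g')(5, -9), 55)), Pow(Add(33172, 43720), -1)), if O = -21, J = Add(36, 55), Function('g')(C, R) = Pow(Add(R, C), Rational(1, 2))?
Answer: Rational(13471, 76892) ≈ 0.17519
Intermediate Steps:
Function('g')(C, R) = Pow(Add(C, R), Rational(1, 2))
J = 91
Function('N')(s, H) = 336 (Function('N')(s, H) = Mul(3, Add(91, Mul(-1, -21))) = Mul(3, Add(91, 21)) = Mul(3, 112) = 336)
Mul(Add(13135, Function('N')(Function('g')(5, -9), 55)), Pow(Add(33172, 43720), -1)) = Mul(Add(13135, 336), Pow(Add(33172, 43720), -1)) = Mul(13471, Pow(76892, -1)) = Mul(13471, Rational(1, 76892)) = Rational(13471, 76892)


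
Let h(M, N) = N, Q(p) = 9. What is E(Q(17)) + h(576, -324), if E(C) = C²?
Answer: -243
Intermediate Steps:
E(Q(17)) + h(576, -324) = 9² - 324 = 81 - 324 = -243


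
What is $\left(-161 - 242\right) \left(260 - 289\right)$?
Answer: $11687$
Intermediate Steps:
$\left(-161 - 242\right) \left(260 - 289\right) = \left(-403\right) \left(-29\right) = 11687$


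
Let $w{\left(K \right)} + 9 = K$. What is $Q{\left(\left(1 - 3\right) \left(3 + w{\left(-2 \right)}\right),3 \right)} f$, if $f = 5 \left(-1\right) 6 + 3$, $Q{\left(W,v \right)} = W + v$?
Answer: $-513$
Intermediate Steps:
$w{\left(K \right)} = -9 + K$
$f = -27$ ($f = \left(-5\right) 6 + 3 = -30 + 3 = -27$)
$Q{\left(\left(1 - 3\right) \left(3 + w{\left(-2 \right)}\right),3 \right)} f = \left(\left(1 - 3\right) \left(3 - 11\right) + 3\right) \left(-27\right) = \left(- 2 \left(3 - 11\right) + 3\right) \left(-27\right) = \left(\left(-2\right) \left(-8\right) + 3\right) \left(-27\right) = \left(16 + 3\right) \left(-27\right) = 19 \left(-27\right) = -513$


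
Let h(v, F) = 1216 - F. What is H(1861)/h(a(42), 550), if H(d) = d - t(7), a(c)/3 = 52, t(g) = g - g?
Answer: 1861/666 ≈ 2.7943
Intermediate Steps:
t(g) = 0
a(c) = 156 (a(c) = 3*52 = 156)
H(d) = d (H(d) = d - 1*0 = d + 0 = d)
H(1861)/h(a(42), 550) = 1861/(1216 - 1*550) = 1861/(1216 - 550) = 1861/666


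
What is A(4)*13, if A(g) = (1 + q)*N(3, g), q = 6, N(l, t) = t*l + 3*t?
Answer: 2184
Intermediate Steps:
N(l, t) = 3*t + l*t (N(l, t) = l*t + 3*t = 3*t + l*t)
A(g) = 42*g (A(g) = (1 + 6)*(g*(3 + 3)) = 7*(g*6) = 7*(6*g) = 42*g)
A(4)*13 = (42*4)*13 = 168*13 = 2184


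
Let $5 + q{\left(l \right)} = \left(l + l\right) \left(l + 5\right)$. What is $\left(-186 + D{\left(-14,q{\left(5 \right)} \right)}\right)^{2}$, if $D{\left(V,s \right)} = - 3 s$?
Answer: $221841$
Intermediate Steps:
$q{\left(l \right)} = -5 + 2 l \left(5 + l\right)$ ($q{\left(l \right)} = -5 + \left(l + l\right) \left(l + 5\right) = -5 + 2 l \left(5 + l\right)$)
$\left(-186 + D{\left(-14,q{\left(5 \right)} \right)}\right)^{2} = \left(-186 - 3 \left(-5 + 2 \cdot 5^{2} + 10 \cdot 5\right)\right)^{2} = \left(-186 - 3 \left(-5 + 2 \cdot 25 + 50\right)\right)^{2} = \left(-186 - 3 \left(-5 + 50 + 50\right)\right)^{2} = \left(-186 - 285\right)^{2} = \left(-471\right)^{2} = 221841$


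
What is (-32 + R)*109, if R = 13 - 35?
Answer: -5886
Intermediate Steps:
R = -22
(-32 + R)*109 = (-32 - 22)*109 = -54*109 = -5886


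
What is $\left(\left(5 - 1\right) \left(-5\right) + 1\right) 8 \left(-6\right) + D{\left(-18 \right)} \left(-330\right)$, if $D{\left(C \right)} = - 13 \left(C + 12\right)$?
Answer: $-24828$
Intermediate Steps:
$D{\left(C \right)} = -156 - 13 C$ ($D{\left(C \right)} = - 13 \left(12 + C\right) = -156 - 13 C$)
$\left(\left(5 - 1\right) \left(-5\right) + 1\right) 8 \left(-6\right) + D{\left(-18 \right)} \left(-330\right) = \left(\left(5 - 1\right) \left(-5\right) + 1\right) 8 \left(-6\right) + \left(-156 - -234\right) \left(-330\right) = \left(4 \left(-5\right) + 1\right) 8 \left(-6\right) + \left(-156 + 234\right) \left(-330\right) = \left(-20 + 1\right) 8 \left(-6\right) + 78 \left(-330\right) = \left(-19\right) 8 \left(-6\right) - 25740 = \left(-152\right) \left(-6\right) - 25740 = 912 - 25740 = -24828$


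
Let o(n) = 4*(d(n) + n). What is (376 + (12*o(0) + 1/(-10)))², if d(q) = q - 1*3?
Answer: 5377761/100 ≈ 53778.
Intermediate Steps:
d(q) = -3 + q (d(q) = q - 3 = -3 + q)
o(n) = -12 + 8*n (o(n) = 4*((-3 + n) + n) = 4*(-3 + 2*n) = -12 + 8*n)
(376 + (12*o(0) + 1/(-10)))² = (376 + (12*(-12 + 8*0) + 1/(-10)))² = (376 + (12*(-12 + 0) - ⅒))² = (376 + (12*(-12) - ⅒))² = (376 + (-144 - ⅒))² = (376 - 1441/10)² = (2319/10)² = 5377761/100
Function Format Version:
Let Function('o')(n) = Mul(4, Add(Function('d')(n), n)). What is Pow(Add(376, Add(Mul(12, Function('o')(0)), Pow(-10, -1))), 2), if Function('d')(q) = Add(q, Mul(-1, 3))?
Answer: Rational(5377761, 100) ≈ 53778.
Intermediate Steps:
Function('d')(q) = Add(-3, q) (Function('d')(q) = Add(q, -3) = Add(-3, q))
Function('o')(n) = Add(-12, Mul(8, n)) (Function('o')(n) = Mul(4, Add(Add(-3, n), n)) = Mul(4, Add(-3, Mul(2, n))) = Add(-12, Mul(8, n)))
Pow(Add(376, Add(Mul(12, Function('o')(0)), Pow(-10, -1))), 2) = Pow(Add(376, Add(Mul(12, Add(-12, Mul(8, 0))), Pow(-10, -1))), 2) = Pow(Add(376, Add(Mul(12, Add(-12, 0)), Rational(-1, 10))), 2) = Pow(Add(376, Add(Mul(12, -12), Rational(-1, 10))), 2) = Pow(Add(376, Add(-144, Rational(-1, 10))), 2) = Pow(Add(376, Rational(-1441, 10)), 2) = Pow(Rational(2319, 10), 2) = Rational(5377761, 100)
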